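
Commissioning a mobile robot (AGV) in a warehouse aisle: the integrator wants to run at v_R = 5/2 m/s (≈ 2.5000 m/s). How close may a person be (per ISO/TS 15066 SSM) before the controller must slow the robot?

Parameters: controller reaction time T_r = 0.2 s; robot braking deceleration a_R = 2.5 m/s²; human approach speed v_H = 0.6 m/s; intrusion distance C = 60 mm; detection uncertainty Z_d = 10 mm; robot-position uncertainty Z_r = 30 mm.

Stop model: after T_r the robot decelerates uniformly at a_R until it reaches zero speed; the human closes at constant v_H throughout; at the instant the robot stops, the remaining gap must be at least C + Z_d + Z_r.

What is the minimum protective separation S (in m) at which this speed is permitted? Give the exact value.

braking lasts T_s = (5/2)/(5/2) = 1.0000 s
robot covers v_R·T_r = 2.5000·0.2000 = 0.5000 m before braking
robot covers 2.5000·1.0000 − ½·2.5000·1.0000² = 1.2500 m while stopping
person approaches 0.6000·(0.2000+1.0000) = 0.7200 m
margins: 0.0600+0.0100+0.0300 = 0.1000 m
S_min ≈ 0.5000+1.2500+0.7200+0.1000  ⇒  S_min = 257/100 m

S_min = 257/100 m = 2.5700 m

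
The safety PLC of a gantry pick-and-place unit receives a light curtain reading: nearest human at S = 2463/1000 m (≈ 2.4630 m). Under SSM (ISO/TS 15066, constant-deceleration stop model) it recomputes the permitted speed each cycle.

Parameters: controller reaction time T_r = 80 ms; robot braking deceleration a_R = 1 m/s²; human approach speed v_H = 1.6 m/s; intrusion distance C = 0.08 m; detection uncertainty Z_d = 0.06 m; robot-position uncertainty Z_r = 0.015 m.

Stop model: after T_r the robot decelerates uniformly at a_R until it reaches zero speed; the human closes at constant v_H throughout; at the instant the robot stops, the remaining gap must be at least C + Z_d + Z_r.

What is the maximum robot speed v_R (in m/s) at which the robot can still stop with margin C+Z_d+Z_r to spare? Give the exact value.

v_R_max = 1 m/s = 1.0000 m/s

quadratic (1/2)·v² + (42/25)·v + (-109/50) = 0
  disc = (42/25)² − 4·(1/2)·(-109/50) = 4489/625 ; √disc = 67/25
  v_R = (−(42/25) + 67/25) / (2·(1/2)) = 1 m/s
check:
stop time T_s = 1/1 = 1.0000 s
robot covers v_R·T_r = 1.0000·0.0800 = 0.0800 m before braking
robot covers 1.0000·1.0000 − ½·1.0000·1.0000² = 0.5000 m while stopping
human over T_r+T_s: 1.6000·(0.0800+1.0000) = 1.7280 m
margins: 0.0800+0.0600+0.0150 = 0.1550 m
sum ≈ 0.0800+0.5000+1.7280+0.1550 ≈ 2.4630 m = S ✓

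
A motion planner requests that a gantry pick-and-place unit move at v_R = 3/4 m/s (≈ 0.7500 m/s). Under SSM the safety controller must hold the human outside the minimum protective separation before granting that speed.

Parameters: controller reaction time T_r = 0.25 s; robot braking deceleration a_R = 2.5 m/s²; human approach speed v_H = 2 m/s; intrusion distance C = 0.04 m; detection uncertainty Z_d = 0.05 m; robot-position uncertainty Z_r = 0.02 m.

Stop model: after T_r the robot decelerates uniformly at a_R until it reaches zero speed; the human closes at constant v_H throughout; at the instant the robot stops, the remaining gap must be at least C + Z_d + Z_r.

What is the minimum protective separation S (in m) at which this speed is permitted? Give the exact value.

stop time T_s = (3/4)/(5/2) = 0.3000 s
robot in T_r: 0.7500·0.2500 = 0.1875 m
robot covers 0.7500·0.3000 − ½·2.5000·0.3000² = 0.1125 m while stopping
human closes 2.0000·0.5500 = 1.1000 m
residual clearance needed = 0.0400+0.0500+0.0200 = 0.1100 m
S_min ≈ 0.1875+0.1125+1.1000+0.1100  ⇒  S_min = 151/100 m

S_min = 151/100 m = 1.5100 m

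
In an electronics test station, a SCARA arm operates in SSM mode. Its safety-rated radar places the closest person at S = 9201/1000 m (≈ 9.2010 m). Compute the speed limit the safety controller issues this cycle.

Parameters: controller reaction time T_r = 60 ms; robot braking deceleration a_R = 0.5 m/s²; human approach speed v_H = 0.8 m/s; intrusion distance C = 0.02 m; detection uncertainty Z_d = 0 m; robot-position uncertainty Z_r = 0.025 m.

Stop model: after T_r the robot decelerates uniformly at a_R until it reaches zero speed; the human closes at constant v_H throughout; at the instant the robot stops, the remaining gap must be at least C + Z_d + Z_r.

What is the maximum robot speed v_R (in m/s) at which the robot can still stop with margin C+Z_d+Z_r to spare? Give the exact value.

quadratic (1)·v² + (83/50)·v + (-2277/250) = 0
  disc = (83/50)² − 4·(1)·(-2277/250) = 97969/2500 ; √disc = 313/50
  v_R = (−(83/50) + 313/50) / (2·(1)) = 23/10 m/s
check:
stop time T_s = (23/10)/(1/2) = 4.6000 s
robot in T_r: 2.3000·0.0600 = 0.1380 m
braking distance = 2.3000²/(2·0.5000) = 5.2900 m
human over T_r+T_s: 0.8000·(0.0600+4.6000) = 3.7280 m
C+Z_d+Z_r = 0.0200+0.0000+0.0250 = 0.0450 m
sum ≈ 0.1380+5.2900+3.7280+0.0450 ≈ 9.2010 m = S ✓

v_R_max = 23/10 m/s = 2.3000 m/s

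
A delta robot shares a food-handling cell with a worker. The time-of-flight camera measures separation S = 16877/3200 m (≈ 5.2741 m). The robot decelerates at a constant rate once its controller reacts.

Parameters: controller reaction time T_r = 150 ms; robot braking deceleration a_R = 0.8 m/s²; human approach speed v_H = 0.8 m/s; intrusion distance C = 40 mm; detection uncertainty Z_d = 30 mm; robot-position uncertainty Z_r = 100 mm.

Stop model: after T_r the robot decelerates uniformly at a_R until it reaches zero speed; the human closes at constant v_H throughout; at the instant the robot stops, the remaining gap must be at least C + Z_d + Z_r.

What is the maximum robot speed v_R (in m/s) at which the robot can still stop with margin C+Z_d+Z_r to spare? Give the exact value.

v_R_max = 41/20 m/s = 2.0500 m/s

at the boundary: (5/8)·v² + (23/20)·v + (-15949/3200) = 0
  disc = (23/20)² − 4·(5/8)·(-15949/3200) = 88209/6400 ; √disc = 297/80
  v_R = (−(23/20) + 297/80) / (2·(5/8)) = 41/20 m/s
check:
braking lasts T_s = (41/20)/(4/5) = 2.5625 s
robot covers v_R·T_r = 2.0500·0.1500 = 0.3075 m before braking
braking distance = 2.0500²/(2·0.8000) = 2.6266 m
human closes 0.8000·2.7125 = 2.1700 m
residual clearance needed = 0.0400+0.0300+0.1000 = 0.1700 m
sum ≈ 0.3075+2.6266+2.1700+0.1700 ≈ 5.2741 m = S ✓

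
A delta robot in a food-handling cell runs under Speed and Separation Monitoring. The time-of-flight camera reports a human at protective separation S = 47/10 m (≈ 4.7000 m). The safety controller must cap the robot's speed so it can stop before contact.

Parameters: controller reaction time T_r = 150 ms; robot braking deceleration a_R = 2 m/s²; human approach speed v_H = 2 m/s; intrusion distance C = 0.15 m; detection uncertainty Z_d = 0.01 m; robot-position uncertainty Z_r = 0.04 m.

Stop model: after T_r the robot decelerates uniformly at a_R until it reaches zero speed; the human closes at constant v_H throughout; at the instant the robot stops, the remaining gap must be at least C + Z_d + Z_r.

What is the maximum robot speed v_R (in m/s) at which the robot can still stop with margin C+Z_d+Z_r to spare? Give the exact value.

v_R_max = 12/5 m/s = 2.4000 m/s

collect terms ⇒ (1/4)·v_R² + (23/20)·v_R + (-21/5) = 0
  disc = (23/20)² − 4·(1/4)·(-21/5) = 2209/400 ; √disc = 47/20
  v_R = (−(23/20) + 47/20) / (2·(1/4)) = 12/5 m/s
check:
stop time T_s = (12/5)/2 = 1.2000 s
robot in T_r: 2.4000·0.1500 = 0.3600 m
braking distance = 2.4000²/(2·2.0000) = 1.4400 m
human over T_r+T_s: 2.0000·(0.1500+1.2000) = 2.7000 m
residual clearance needed = 0.1500+0.0100+0.0400 = 0.2000 m
sum ≈ 0.3600+1.4400+2.7000+0.2000 ≈ 4.7000 m = S ✓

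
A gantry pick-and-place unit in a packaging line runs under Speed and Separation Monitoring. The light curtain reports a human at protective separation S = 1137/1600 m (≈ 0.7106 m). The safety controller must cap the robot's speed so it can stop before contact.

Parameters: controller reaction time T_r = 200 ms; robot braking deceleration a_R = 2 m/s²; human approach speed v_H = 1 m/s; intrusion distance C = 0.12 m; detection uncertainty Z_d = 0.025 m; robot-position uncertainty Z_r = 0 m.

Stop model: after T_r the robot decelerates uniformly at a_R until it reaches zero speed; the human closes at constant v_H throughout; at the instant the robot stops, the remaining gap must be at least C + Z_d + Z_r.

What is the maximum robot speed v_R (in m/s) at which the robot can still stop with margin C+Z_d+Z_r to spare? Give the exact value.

quadratic (1/4)·v² + (7/10)·v + (-117/320) = 0
  disc = (7/10)² − 4·(1/4)·(-117/320) = 1369/1600 ; √disc = 37/40
  v_R = (−(7/10) + 37/40) / (2·(1/4)) = 9/20 m/s
check:
braking lasts T_s = (9/20)/2 = 0.2250 s
robot covers v_R·T_r = 0.4500·0.2000 = 0.0900 m before braking
robot covers 0.4500·0.2250 − ½·2.0000·0.2250² = 0.0506 m while stopping
human over T_r+T_s: 1.0000·(0.2000+0.2250) = 0.4250 m
margins: 0.1200+0.0250+0.0000 = 0.1450 m
sum ≈ 0.0900+0.0506+0.4250+0.1450 ≈ 0.7106 m = S ✓

v_R_max = 9/20 m/s = 0.4500 m/s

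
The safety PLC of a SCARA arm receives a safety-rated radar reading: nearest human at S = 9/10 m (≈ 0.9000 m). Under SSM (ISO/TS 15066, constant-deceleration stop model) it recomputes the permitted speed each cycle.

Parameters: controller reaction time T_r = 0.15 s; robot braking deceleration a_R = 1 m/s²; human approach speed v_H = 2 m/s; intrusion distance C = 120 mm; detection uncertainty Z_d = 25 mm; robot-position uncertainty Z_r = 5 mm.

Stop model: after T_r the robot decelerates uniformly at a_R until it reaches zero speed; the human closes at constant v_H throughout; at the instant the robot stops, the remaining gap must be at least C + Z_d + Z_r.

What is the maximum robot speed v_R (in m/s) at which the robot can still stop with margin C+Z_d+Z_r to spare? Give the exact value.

v_R_max = 1/5 m/s = 0.2000 m/s

quadratic (1/2)·v² + (43/20)·v + (-9/20) = 0
  disc = (43/20)² − 4·(1/2)·(-9/20) = 2209/400 ; √disc = 47/20
  v_R = (−(43/20) + 47/20) / (2·(1/2)) = 1/5 m/s
check:
braking lasts T_s = (1/5)/1 = 0.2000 s
reaction-phase robot travel = 0.2000·0.1500 = 0.0300 m
robot covers 0.2000·0.2000 − ½·1.0000·0.2000² = 0.0200 m while stopping
human over T_r+T_s: 2.0000·(0.1500+0.2000) = 0.7000 m
residual clearance needed = 0.1200+0.0250+0.0050 = 0.1500 m
sum ≈ 0.0300+0.0200+0.7000+0.1500 ≈ 0.9000 m = S ✓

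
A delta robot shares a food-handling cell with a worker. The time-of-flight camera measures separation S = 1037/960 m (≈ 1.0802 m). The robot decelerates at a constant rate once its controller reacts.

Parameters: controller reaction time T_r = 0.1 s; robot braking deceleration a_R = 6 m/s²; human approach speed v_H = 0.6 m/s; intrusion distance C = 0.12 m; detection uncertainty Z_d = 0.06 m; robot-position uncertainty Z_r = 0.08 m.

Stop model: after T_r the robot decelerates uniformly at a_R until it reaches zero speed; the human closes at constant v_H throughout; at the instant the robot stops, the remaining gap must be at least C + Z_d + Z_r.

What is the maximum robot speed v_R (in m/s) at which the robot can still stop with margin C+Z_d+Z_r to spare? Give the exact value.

v_R_max = 41/20 m/s = 2.0500 m/s

collect terms ⇒ (1/12)·v_R² + (1/5)·v_R + (-3649/4800) = 0
  disc = (1/5)² − 4·(1/12)·(-3649/4800) = 169/576 ; √disc = 13/24
  v_R = (−(1/5) + 13/24) / (2·(1/12)) = 41/20 m/s
check:
T_s = v_R/a_R = (41/20)/6 = 0.3417 s
reaction-phase robot travel = 2.0500·0.1000 = 0.2050 m
robot under decel: 2.0500²/(2·6.0000) = 0.3502 m
person approaches 0.6000·(0.1000+0.3417) = 0.2650 m
C+Z_d+Z_r = 0.1200+0.0600+0.0800 = 0.2600 m
sum ≈ 0.2050+0.3502+0.2650+0.2600 ≈ 1.0802 m = S ✓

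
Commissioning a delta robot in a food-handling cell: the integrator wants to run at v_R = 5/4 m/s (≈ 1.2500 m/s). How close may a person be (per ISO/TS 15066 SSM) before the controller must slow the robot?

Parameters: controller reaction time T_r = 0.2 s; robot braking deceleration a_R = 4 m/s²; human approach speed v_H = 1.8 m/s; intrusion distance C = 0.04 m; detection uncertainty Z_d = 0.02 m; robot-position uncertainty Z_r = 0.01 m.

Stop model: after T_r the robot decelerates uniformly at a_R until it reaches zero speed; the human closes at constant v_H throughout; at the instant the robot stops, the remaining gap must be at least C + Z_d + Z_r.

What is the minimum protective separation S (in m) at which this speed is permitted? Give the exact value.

T_s = v_R/a_R = (5/4)/4 = 0.3125 s
robot in T_r: 1.2500·0.2000 = 0.2500 m
braking distance = 1.2500²/(2·4.0000) = 0.1953 m
person approaches 1.8000·(0.2000+0.3125) = 0.9225 m
residual clearance needed = 0.0400+0.0200+0.0100 = 0.0700 m
S_min ≈ 0.2500+0.1953+0.9225+0.0700  ⇒  S_min = 4601/3200 m

S_min = 4601/3200 m = 1.4378 m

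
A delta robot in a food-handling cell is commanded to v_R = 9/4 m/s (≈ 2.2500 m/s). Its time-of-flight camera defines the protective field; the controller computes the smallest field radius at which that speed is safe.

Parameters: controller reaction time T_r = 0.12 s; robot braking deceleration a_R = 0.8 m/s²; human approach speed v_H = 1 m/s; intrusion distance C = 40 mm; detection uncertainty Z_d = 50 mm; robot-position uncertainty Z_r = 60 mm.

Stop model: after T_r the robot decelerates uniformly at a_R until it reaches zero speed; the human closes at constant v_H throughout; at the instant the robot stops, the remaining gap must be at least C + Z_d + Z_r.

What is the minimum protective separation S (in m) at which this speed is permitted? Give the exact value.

braking lasts T_s = (9/4)/(4/5) = 2.8125 s
reaction-phase robot travel = 2.2500·0.1200 = 0.2700 m
robot covers 2.2500·2.8125 − ½·0.8000·2.8125² = 3.1641 m while stopping
human over T_r+T_s: 1.0000·(0.1200+2.8125) = 2.9325 m
margins: 0.0400+0.0500+0.0600 = 0.1500 m
S_min ≈ 0.2700+3.1641+2.9325+0.1500  ⇒  S_min = 20853/3200 m

S_min = 20853/3200 m = 6.5166 m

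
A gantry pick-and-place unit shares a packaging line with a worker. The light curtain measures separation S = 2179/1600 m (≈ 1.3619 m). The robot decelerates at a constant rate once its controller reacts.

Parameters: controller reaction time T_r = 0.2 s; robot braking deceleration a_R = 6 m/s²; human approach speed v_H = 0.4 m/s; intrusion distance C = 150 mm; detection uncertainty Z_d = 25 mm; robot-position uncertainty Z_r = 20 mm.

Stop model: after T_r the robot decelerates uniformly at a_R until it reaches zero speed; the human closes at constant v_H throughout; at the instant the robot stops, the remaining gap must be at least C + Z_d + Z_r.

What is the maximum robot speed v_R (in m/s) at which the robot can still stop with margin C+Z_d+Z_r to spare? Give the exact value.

at the boundary: (1/12)·v² + (4/15)·v + (-1739/1600) = 0
  disc = (4/15)² − 4·(1/12)·(-1739/1600) = 6241/14400 ; √disc = 79/120
  v_R = (−(4/15) + 79/120) / (2·(1/12)) = 47/20 m/s
check:
stop time T_s = (47/20)/6 = 0.3917 s
robot covers v_R·T_r = 2.3500·0.2000 = 0.4700 m before braking
braking distance = 2.3500²/(2·6.0000) = 0.4602 m
human over T_r+T_s: 0.4000·(0.2000+0.3917) = 0.2367 m
margins: 0.1500+0.0250+0.0200 = 0.1950 m
sum ≈ 0.4700+0.4602+0.2367+0.1950 ≈ 1.3619 m = S ✓

v_R_max = 47/20 m/s = 2.3500 m/s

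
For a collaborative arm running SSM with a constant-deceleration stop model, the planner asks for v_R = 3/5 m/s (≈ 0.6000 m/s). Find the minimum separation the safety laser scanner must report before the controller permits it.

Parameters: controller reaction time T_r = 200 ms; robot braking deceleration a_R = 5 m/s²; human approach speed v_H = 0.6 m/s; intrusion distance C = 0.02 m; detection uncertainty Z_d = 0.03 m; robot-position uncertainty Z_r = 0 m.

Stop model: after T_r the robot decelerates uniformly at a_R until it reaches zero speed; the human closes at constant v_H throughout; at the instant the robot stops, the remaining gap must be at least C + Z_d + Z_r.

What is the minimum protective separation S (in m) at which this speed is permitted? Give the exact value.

S_min = 199/500 m = 0.3980 m

braking lasts T_s = (3/5)/5 = 0.1200 s
robot in T_r: 0.6000·0.2000 = 0.1200 m
braking distance = 0.6000²/(2·5.0000) = 0.0360 m
person approaches 0.6000·(0.2000+0.1200) = 0.1920 m
C+Z_d+Z_r = 0.0200+0.0300+0.0000 = 0.0500 m
S_min ≈ 0.1200+0.0360+0.1920+0.0500  ⇒  S_min = 199/500 m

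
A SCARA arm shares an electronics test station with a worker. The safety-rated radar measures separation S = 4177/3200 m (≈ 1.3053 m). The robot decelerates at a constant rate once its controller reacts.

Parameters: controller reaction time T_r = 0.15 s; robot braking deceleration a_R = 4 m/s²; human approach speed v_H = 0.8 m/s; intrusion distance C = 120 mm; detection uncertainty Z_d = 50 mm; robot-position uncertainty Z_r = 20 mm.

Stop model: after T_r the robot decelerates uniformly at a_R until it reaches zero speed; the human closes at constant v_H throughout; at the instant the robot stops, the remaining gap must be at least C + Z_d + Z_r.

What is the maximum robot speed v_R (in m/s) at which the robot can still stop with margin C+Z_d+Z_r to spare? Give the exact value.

v_R_max = 7/4 m/s = 1.7500 m/s

at the boundary: (1/8)·v² + (7/20)·v + (-637/640) = 0
  disc = (7/20)² − 4·(1/8)·(-637/640) = 3969/6400 ; √disc = 63/80
  v_R = (−(7/20) + 63/80) / (2·(1/8)) = 7/4 m/s
check:
braking lasts T_s = (7/4)/4 = 0.4375 s
reaction-phase robot travel = 1.7500·0.1500 = 0.2625 m
braking distance = 1.7500²/(2·4.0000) = 0.3828 m
human over T_r+T_s: 0.8000·(0.1500+0.4375) = 0.4700 m
residual clearance needed = 0.1200+0.0500+0.0200 = 0.1900 m
sum ≈ 0.2625+0.3828+0.4700+0.1900 ≈ 1.3053 m = S ✓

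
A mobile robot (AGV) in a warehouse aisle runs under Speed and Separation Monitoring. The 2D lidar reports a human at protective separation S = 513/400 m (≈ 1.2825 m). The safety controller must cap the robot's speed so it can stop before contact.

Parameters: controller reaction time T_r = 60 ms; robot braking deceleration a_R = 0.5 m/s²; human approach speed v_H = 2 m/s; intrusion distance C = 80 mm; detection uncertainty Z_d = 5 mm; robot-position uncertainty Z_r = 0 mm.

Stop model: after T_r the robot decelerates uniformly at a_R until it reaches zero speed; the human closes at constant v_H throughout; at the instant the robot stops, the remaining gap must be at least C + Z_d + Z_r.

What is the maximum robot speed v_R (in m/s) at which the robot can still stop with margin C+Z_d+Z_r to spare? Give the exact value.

v_R_max = 1/4 m/s = 0.2500 m/s

quadratic (1)·v² + (203/50)·v + (-431/400) = 0
  disc = (203/50)² − 4·(1)·(-431/400) = 12996/625 ; √disc = 114/25
  v_R = (−(203/50) + 114/25) / (2·(1)) = 1/4 m/s
check:
braking lasts T_s = (1/4)/(1/2) = 0.5000 s
robot covers v_R·T_r = 0.2500·0.0600 = 0.0150 m before braking
robot covers 0.2500·0.5000 − ½·0.5000·0.5000² = 0.0625 m while stopping
human over T_r+T_s: 2.0000·(0.0600+0.5000) = 1.1200 m
C+Z_d+Z_r = 0.0800+0.0050+0.0000 = 0.0850 m
sum ≈ 0.0150+0.0625+1.1200+0.0850 ≈ 1.2825 m = S ✓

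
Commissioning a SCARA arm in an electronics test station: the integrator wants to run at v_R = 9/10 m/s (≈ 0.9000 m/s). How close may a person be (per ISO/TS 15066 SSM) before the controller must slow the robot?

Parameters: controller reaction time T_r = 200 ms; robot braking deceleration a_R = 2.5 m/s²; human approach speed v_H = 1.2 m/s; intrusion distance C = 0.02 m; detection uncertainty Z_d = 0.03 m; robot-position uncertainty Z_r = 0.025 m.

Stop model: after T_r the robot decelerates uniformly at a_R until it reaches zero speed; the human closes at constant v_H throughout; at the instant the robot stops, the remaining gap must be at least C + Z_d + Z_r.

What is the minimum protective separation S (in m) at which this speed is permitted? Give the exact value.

T_s = v_R/a_R = (9/10)/(5/2) = 0.3600 s
reaction-phase robot travel = 0.9000·0.2000 = 0.1800 m
robot under decel: 0.9000²/(2·2.5000) = 0.1620 m
person approaches 1.2000·(0.2000+0.3600) = 0.6720 m
margins: 0.0200+0.0300+0.0250 = 0.0750 m
S_min ≈ 0.1800+0.1620+0.6720+0.0750  ⇒  S_min = 1089/1000 m

S_min = 1089/1000 m = 1.0890 m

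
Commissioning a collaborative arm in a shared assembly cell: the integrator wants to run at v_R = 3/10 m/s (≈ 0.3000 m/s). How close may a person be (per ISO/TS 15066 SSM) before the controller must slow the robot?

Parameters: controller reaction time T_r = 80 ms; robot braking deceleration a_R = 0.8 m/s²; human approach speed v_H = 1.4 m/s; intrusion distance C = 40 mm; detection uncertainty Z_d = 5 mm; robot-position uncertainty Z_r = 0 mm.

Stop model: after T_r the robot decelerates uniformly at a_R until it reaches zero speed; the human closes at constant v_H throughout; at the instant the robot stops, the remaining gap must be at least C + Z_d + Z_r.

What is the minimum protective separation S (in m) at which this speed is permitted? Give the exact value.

T_s = v_R/a_R = (3/10)/(4/5) = 0.3750 s
reaction-phase robot travel = 0.3000·0.0800 = 0.0240 m
robot covers 0.3000·0.3750 − ½·0.8000·0.3750² = 0.0563 m while stopping
human over T_r+T_s: 1.4000·(0.0800+0.3750) = 0.6370 m
C+Z_d+Z_r = 0.0400+0.0050+0.0000 = 0.0450 m
S_min ≈ 0.0240+0.0563+0.6370+0.0450  ⇒  S_min = 3049/4000 m

S_min = 3049/4000 m = 0.7622 m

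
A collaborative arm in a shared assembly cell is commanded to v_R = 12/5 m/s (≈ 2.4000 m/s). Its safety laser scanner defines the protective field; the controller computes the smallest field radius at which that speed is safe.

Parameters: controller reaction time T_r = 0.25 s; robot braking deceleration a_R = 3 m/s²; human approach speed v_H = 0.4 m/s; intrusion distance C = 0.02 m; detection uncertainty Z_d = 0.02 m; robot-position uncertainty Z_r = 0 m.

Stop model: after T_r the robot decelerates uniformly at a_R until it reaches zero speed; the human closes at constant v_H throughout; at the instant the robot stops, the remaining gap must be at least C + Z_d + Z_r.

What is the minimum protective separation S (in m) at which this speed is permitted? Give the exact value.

S_min = 101/50 m = 2.0200 m

T_s = v_R/a_R = (12/5)/3 = 0.8000 s
robot in T_r: 2.4000·0.2500 = 0.6000 m
braking distance = 2.4000²/(2·3.0000) = 0.9600 m
human over T_r+T_s: 0.4000·(0.2500+0.8000) = 0.4200 m
margins: 0.0200+0.0200+0.0000 = 0.0400 m
S_min ≈ 0.6000+0.9600+0.4200+0.0400  ⇒  S_min = 101/50 m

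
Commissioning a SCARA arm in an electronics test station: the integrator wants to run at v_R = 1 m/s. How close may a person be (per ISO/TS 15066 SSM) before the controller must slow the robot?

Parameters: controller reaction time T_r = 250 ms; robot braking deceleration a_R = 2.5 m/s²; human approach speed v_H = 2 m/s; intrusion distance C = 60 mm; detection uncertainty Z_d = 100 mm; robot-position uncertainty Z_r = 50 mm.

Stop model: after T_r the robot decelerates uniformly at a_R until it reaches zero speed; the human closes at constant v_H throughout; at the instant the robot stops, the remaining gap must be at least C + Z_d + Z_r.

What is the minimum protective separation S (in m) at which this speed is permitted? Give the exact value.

S_min = 49/25 m = 1.9600 m

braking lasts T_s = 1/(5/2) = 0.4000 s
reaction-phase robot travel = 1.0000·0.2500 = 0.2500 m
robot under decel: 1.0000²/(2·2.5000) = 0.2000 m
human over T_r+T_s: 2.0000·(0.2500+0.4000) = 1.3000 m
margins: 0.0600+0.1000+0.0500 = 0.2100 m
S_min ≈ 0.2500+0.2000+1.3000+0.2100  ⇒  S_min = 49/25 m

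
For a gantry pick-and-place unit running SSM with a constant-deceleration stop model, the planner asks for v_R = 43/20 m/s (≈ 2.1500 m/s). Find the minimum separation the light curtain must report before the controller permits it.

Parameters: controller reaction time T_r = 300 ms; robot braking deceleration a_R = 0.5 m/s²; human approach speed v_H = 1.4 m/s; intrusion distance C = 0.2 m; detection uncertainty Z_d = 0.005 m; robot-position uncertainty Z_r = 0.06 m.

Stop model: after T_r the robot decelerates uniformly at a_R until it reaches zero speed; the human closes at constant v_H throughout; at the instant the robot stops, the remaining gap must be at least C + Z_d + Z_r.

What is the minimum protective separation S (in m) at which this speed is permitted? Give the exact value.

braking lasts T_s = (43/20)/(1/2) = 4.3000 s
reaction-phase robot travel = 2.1500·0.3000 = 0.6450 m
robot covers 2.1500·4.3000 − ½·0.5000·4.3000² = 4.6225 m while stopping
human over T_r+T_s: 1.4000·(0.3000+4.3000) = 6.4400 m
C+Z_d+Z_r = 0.2000+0.0050+0.0600 = 0.2650 m
S_min ≈ 0.6450+4.6225+6.4400+0.2650  ⇒  S_min = 4789/400 m

S_min = 4789/400 m = 11.9725 m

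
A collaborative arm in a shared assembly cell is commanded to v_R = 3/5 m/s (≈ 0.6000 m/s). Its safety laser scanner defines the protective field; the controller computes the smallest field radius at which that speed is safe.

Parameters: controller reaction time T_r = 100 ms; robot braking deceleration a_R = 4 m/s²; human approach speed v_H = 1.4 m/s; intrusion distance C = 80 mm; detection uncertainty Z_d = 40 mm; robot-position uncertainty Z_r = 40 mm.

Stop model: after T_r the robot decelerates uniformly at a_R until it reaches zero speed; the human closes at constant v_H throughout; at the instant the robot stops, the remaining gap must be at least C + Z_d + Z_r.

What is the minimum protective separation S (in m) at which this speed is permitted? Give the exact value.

S_min = 123/200 m = 0.6150 m

stop time T_s = (3/5)/4 = 0.1500 s
robot in T_r: 0.6000·0.1000 = 0.0600 m
robot under decel: 0.6000²/(2·4.0000) = 0.0450 m
human closes 1.4000·0.2500 = 0.3500 m
margins: 0.0800+0.0400+0.0400 = 0.1600 m
S_min ≈ 0.0600+0.0450+0.3500+0.1600  ⇒  S_min = 123/200 m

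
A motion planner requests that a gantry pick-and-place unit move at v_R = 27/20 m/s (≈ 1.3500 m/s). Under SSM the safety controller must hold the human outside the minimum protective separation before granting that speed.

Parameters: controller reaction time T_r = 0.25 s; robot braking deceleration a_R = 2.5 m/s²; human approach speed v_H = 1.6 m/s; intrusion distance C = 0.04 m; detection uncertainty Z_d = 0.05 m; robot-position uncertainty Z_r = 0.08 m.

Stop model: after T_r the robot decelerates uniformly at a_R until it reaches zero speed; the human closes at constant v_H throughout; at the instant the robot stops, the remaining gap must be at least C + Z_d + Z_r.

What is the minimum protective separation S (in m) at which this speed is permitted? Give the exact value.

S_min = 267/125 m = 2.1360 m

stop time T_s = (27/20)/(5/2) = 0.5400 s
robot in T_r: 1.3500·0.2500 = 0.3375 m
robot covers 1.3500·0.5400 − ½·2.5000·0.5400² = 0.3645 m while stopping
person approaches 1.6000·(0.2500+0.5400) = 1.2640 m
margins: 0.0400+0.0500+0.0800 = 0.1700 m
S_min ≈ 0.3375+0.3645+1.2640+0.1700  ⇒  S_min = 267/125 m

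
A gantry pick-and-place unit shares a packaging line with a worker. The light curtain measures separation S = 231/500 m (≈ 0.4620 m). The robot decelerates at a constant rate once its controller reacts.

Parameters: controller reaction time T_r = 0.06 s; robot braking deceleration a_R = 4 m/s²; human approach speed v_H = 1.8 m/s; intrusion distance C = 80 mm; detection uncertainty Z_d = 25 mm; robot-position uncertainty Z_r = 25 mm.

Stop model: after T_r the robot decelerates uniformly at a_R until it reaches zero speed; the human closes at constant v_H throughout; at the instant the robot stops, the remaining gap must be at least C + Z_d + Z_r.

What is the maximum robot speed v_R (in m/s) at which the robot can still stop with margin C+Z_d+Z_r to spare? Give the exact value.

quadratic (1/8)·v² + (51/100)·v + (-28/125) = 0
  disc = (51/100)² − 4·(1/8)·(-28/125) = 3721/10000 ; √disc = 61/100
  v_R = (−(51/100) + 61/100) / (2·(1/8)) = 2/5 m/s
check:
braking lasts T_s = (2/5)/4 = 0.1000 s
robot in T_r: 0.4000·0.0600 = 0.0240 m
robot under decel: 0.4000²/(2·4.0000) = 0.0200 m
human closes 1.8000·0.1600 = 0.2880 m
margins: 0.0800+0.0250+0.0250 = 0.1300 m
sum ≈ 0.0240+0.0200+0.2880+0.1300 ≈ 0.4620 m = S ✓

v_R_max = 2/5 m/s = 0.4000 m/s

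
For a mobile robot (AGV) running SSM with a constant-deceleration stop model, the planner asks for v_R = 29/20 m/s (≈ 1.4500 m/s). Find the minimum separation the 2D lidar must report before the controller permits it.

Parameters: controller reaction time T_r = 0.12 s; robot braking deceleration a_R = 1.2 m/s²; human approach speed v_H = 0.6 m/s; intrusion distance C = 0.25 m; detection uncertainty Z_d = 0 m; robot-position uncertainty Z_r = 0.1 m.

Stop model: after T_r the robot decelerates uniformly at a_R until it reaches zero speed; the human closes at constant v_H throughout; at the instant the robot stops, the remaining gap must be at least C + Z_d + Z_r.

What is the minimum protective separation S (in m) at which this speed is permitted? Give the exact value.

S_min = 52729/24000 m = 2.1970 m

braking lasts T_s = (29/20)/(6/5) = 1.2083 s
robot in T_r: 1.4500·0.1200 = 0.1740 m
robot under decel: 1.4500²/(2·1.2000) = 0.8760 m
human over T_r+T_s: 0.6000·(0.1200+1.2083) = 0.7970 m
margins: 0.2500+0.0000+0.1000 = 0.3500 m
S_min ≈ 0.1740+0.8760+0.7970+0.3500  ⇒  S_min = 52729/24000 m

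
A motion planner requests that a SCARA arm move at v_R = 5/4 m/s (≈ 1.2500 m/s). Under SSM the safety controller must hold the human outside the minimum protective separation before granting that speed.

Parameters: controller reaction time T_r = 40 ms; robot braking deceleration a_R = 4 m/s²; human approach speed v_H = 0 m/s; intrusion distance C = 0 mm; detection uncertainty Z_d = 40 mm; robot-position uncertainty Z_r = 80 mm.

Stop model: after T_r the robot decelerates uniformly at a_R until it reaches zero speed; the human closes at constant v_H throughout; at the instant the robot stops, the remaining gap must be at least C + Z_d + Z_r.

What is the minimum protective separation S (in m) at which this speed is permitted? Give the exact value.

S_min = 1169/3200 m = 0.3653 m

braking lasts T_s = (5/4)/4 = 0.3125 s
robot covers v_R·T_r = 1.2500·0.0400 = 0.0500 m before braking
robot under decel: 1.2500²/(2·4.0000) = 0.1953 m
human over T_r+T_s: 0.0000·(0.0400+0.3125) = 0.0000 m
residual clearance needed = 0.0000+0.0400+0.0800 = 0.1200 m
S_min ≈ 0.0500+0.1953+0.0000+0.1200  ⇒  S_min = 1169/3200 m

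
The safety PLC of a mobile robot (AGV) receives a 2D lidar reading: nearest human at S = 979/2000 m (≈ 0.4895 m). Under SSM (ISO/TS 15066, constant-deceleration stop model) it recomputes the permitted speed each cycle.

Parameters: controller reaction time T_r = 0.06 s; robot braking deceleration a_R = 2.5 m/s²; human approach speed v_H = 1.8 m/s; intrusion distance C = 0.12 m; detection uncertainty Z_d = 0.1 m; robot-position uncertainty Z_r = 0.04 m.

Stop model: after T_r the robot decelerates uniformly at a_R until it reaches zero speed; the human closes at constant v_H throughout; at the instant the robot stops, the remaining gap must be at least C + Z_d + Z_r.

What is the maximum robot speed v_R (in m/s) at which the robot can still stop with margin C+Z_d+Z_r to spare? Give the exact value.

v_R_max = 3/20 m/s = 0.1500 m/s

collect terms ⇒ (1/5)·v_R² + (39/50)·v_R + (-243/2000) = 0
  disc = (39/50)² − 4·(1/5)·(-243/2000) = 441/625 ; √disc = 21/25
  v_R = (−(39/50) + 21/25) / (2·(1/5)) = 3/20 m/s
check:
stop time T_s = (3/20)/(5/2) = 0.0600 s
robot covers v_R·T_r = 0.1500·0.0600 = 0.0090 m before braking
robot under decel: 0.1500²/(2·2.5000) = 0.0045 m
human over T_r+T_s: 1.8000·(0.0600+0.0600) = 0.2160 m
C+Z_d+Z_r = 0.1200+0.1000+0.0400 = 0.2600 m
sum ≈ 0.0090+0.0045+0.2160+0.2600 ≈ 0.4895 m = S ✓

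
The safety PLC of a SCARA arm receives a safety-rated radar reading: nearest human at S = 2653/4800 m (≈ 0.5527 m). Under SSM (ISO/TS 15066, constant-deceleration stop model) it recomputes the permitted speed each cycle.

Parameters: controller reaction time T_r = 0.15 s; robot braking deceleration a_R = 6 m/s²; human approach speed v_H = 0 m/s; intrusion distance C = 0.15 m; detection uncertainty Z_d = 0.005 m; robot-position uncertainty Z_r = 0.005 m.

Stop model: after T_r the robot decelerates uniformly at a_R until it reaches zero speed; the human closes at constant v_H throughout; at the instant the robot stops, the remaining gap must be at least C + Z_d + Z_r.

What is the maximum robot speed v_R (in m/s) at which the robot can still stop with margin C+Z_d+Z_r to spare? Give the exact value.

v_R_max = 29/20 m/s = 1.4500 m/s

at the boundary: (1/12)·v² + (3/20)·v + (-377/960) = 0
  disc = (3/20)² − 4·(1/12)·(-377/960) = 2209/14400 ; √disc = 47/120
  v_R = (−(3/20) + 47/120) / (2·(1/12)) = 29/20 m/s
check:
braking lasts T_s = (29/20)/6 = 0.2417 s
robot covers v_R·T_r = 1.4500·0.1500 = 0.2175 m before braking
braking distance = 1.4500²/(2·6.0000) = 0.1752 m
person approaches 0.0000·(0.1500+0.2417) = 0.0000 m
C+Z_d+Z_r = 0.1500+0.0050+0.0050 = 0.1600 m
sum ≈ 0.2175+0.1752+0.0000+0.1600 ≈ 0.5527 m = S ✓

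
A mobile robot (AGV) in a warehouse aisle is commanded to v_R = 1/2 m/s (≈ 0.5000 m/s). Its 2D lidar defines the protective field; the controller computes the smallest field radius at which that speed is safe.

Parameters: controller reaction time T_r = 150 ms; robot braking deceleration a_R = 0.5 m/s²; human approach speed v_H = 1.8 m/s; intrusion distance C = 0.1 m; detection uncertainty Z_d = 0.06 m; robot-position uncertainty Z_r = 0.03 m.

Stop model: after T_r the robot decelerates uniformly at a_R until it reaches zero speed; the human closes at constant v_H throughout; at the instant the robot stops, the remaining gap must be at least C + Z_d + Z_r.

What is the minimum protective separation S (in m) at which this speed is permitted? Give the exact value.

S_min = 517/200 m = 2.5850 m

stop time T_s = (1/2)/(1/2) = 1.0000 s
robot covers v_R·T_r = 0.5000·0.1500 = 0.0750 m before braking
robot under decel: 0.5000²/(2·0.5000) = 0.2500 m
human over T_r+T_s: 1.8000·(0.1500+1.0000) = 2.0700 m
C+Z_d+Z_r = 0.1000+0.0600+0.0300 = 0.1900 m
S_min ≈ 0.0750+0.2500+2.0700+0.1900  ⇒  S_min = 517/200 m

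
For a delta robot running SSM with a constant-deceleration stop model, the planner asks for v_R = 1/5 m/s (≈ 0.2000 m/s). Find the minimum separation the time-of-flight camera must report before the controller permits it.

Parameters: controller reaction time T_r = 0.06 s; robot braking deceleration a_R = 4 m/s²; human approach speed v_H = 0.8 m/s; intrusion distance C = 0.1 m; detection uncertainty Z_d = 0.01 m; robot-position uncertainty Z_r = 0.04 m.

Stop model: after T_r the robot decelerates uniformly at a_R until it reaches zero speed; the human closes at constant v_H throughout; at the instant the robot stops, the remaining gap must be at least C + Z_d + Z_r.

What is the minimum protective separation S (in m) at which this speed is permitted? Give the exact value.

T_s = v_R/a_R = (1/5)/4 = 0.0500 s
reaction-phase robot travel = 0.2000·0.0600 = 0.0120 m
robot covers 0.2000·0.0500 − ½·4.0000·0.0500² = 0.0050 m while stopping
human over T_r+T_s: 0.8000·(0.0600+0.0500) = 0.0880 m
residual clearance needed = 0.1000+0.0100+0.0400 = 0.1500 m
S_min ≈ 0.0120+0.0050+0.0880+0.1500  ⇒  S_min = 51/200 m

S_min = 51/200 m = 0.2550 m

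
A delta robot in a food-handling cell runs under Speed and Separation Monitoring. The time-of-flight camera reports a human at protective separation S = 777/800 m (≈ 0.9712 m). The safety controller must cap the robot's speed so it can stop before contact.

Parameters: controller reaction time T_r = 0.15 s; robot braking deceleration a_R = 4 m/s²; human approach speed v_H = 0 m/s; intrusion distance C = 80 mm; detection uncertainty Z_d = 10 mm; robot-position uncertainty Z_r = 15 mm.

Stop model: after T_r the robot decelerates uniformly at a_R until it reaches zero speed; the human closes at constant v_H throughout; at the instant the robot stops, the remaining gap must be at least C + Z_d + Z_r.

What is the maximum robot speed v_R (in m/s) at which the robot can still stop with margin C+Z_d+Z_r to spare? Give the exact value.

v_R_max = 21/10 m/s = 2.1000 m/s

at the boundary: (1/8)·v² + (3/20)·v + (-693/800) = 0
  disc = (3/20)² − 4·(1/8)·(-693/800) = 729/1600 ; √disc = 27/40
  v_R = (−(3/20) + 27/40) / (2·(1/8)) = 21/10 m/s
check:
stop time T_s = (21/10)/4 = 0.5250 s
robot covers v_R·T_r = 2.1000·0.1500 = 0.3150 m before braking
robot under decel: 2.1000²/(2·4.0000) = 0.5513 m
human over T_r+T_s: 0.0000·(0.1500+0.5250) = 0.0000 m
C+Z_d+Z_r = 0.0800+0.0100+0.0150 = 0.1050 m
sum ≈ 0.3150+0.5513+0.0000+0.1050 ≈ 0.9712 m = S ✓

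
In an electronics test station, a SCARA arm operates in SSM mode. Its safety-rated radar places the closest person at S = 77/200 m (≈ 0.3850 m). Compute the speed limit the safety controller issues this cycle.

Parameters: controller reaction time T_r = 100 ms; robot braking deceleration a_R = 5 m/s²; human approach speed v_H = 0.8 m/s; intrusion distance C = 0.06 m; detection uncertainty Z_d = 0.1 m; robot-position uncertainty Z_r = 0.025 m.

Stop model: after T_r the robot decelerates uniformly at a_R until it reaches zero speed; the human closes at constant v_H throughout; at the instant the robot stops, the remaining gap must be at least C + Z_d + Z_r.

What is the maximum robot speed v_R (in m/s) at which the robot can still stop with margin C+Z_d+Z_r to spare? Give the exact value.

v_R_max = 2/5 m/s = 0.4000 m/s

collect terms ⇒ (1/10)·v_R² + (13/50)·v_R + (-3/25) = 0
  disc = (13/50)² − 4·(1/10)·(-3/25) = 289/2500 ; √disc = 17/50
  v_R = (−(13/50) + 17/50) / (2·(1/10)) = 2/5 m/s
check:
braking lasts T_s = (2/5)/5 = 0.0800 s
robot covers v_R·T_r = 0.4000·0.1000 = 0.0400 m before braking
braking distance = 0.4000²/(2·5.0000) = 0.0160 m
human over T_r+T_s: 0.8000·(0.1000+0.0800) = 0.1440 m
C+Z_d+Z_r = 0.0600+0.1000+0.0250 = 0.1850 m
sum ≈ 0.0400+0.0160+0.1440+0.1850 ≈ 0.3850 m = S ✓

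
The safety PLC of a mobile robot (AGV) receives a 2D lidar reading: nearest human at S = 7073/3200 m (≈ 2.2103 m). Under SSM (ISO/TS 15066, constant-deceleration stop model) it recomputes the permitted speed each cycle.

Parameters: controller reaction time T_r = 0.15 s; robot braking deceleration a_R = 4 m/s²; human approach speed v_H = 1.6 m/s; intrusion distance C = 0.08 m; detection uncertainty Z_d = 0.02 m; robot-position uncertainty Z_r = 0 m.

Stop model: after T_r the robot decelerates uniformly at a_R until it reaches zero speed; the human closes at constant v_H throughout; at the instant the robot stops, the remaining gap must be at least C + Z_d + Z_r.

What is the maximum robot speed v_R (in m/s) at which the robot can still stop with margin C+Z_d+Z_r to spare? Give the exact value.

v_R_max = 9/4 m/s = 2.2500 m/s

quadratic (1/8)·v² + (11/20)·v + (-1197/640) = 0
  disc = (11/20)² − 4·(1/8)·(-1197/640) = 7921/6400 ; √disc = 89/80
  v_R = (−(11/20) + 89/80) / (2·(1/8)) = 9/4 m/s
check:
braking lasts T_s = (9/4)/4 = 0.5625 s
robot in T_r: 2.2500·0.1500 = 0.3375 m
robot under decel: 2.2500²/(2·4.0000) = 0.6328 m
human closes 1.6000·0.7125 = 1.1400 m
C+Z_d+Z_r = 0.0800+0.0200+0.0000 = 0.1000 m
sum ≈ 0.3375+0.6328+1.1400+0.1000 ≈ 2.2103 m = S ✓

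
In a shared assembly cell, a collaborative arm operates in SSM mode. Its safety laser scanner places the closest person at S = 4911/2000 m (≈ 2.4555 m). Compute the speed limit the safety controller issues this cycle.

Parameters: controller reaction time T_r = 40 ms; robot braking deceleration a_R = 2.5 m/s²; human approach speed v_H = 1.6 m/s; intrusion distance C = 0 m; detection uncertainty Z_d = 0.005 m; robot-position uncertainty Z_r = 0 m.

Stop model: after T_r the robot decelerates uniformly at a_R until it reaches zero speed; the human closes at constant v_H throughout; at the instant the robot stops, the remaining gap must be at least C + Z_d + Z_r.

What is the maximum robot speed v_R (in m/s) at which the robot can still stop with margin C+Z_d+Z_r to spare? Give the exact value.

collect terms ⇒ (1/5)·v_R² + (17/25)·v_R + (-4773/2000) = 0
  disc = (17/25)² − 4·(1/5)·(-4773/2000) = 5929/2500 ; √disc = 77/50
  v_R = (−(17/25) + 77/50) / (2·(1/5)) = 43/20 m/s
check:
braking lasts T_s = (43/20)/(5/2) = 0.8600 s
reaction-phase robot travel = 2.1500·0.0400 = 0.0860 m
robot under decel: 2.1500²/(2·2.5000) = 0.9245 m
person approaches 1.6000·(0.0400+0.8600) = 1.4400 m
C+Z_d+Z_r = 0.0000+0.0050+0.0000 = 0.0050 m
sum ≈ 0.0860+0.9245+1.4400+0.0050 ≈ 2.4555 m = S ✓

v_R_max = 43/20 m/s = 2.1500 m/s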